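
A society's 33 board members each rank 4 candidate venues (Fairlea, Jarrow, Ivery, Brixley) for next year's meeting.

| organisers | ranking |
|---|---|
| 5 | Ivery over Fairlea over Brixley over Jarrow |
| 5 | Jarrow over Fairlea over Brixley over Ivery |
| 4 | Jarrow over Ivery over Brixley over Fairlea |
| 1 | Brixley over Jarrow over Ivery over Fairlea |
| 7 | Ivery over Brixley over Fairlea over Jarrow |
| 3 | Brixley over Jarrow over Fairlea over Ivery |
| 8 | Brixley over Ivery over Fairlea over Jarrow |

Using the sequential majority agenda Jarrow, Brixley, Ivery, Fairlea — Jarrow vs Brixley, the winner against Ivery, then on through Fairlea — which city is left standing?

Round 1: Jarrow vs Brixley — 9–24, Brixley advances.
Round 2: Brixley vs Ivery — 17–16, Brixley advances.
Round 3: Brixley vs Fairlea — 23–10, Brixley advances.
Brixley survives the agenda.

Brixley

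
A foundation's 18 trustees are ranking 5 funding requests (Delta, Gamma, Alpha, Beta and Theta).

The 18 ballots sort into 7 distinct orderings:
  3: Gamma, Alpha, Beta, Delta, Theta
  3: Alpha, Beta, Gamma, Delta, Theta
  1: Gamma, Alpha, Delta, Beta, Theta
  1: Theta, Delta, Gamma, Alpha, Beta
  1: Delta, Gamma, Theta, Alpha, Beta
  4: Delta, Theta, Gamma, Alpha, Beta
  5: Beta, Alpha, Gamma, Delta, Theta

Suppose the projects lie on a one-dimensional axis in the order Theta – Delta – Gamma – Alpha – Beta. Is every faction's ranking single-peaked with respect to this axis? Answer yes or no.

Axis positions: Theta=1, Delta=2, Gamma=3, Alpha=4, Beta=5.
Faction 1 (peak Gamma at position 3): ranking walks positions 3-4-5-2-1, expanding outward from the peak — single-peaked.
Faction 2 (peak Alpha at position 4): ranking walks positions 4-5-3-2-1, expanding outward from the peak — single-peaked.
Faction 3 (peak Gamma at position 3): ranking walks positions 3-4-2-5-1, expanding outward from the peak — single-peaked.
Faction 4 (peak Theta at position 1): ranking walks positions 1-2-3-4-5, expanding outward from the peak — single-peaked.
Faction 5 (peak Delta at position 2): ranking walks positions 2-3-1-4-5, expanding outward from the peak — single-peaked.
Faction 6 (peak Delta at position 2): ranking walks positions 2-1-3-4-5, expanding outward from the peak — single-peaked.
Faction 7 (peak Beta at position 5): ranking walks positions 5-4-3-2-1, expanding outward from the peak — single-peaked.
Every ranking is single-peaked on this axis.

yes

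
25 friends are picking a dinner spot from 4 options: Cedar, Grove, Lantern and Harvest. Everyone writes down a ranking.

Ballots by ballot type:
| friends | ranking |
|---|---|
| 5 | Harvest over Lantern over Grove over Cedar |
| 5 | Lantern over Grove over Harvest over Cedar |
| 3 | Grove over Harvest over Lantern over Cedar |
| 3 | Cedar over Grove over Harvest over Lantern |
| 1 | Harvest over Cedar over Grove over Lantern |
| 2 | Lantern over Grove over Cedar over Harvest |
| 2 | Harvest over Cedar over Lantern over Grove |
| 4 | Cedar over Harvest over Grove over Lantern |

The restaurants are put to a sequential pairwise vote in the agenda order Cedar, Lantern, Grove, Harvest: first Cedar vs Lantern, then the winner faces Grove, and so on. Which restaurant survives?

Round 1: Cedar vs Lantern — 10–15, Lantern advances.
Round 2: Lantern vs Grove — 14–11, Lantern advances.
Round 3: Lantern vs Harvest — 7–18, Harvest advances.
The agenda winner is Harvest.

Harvest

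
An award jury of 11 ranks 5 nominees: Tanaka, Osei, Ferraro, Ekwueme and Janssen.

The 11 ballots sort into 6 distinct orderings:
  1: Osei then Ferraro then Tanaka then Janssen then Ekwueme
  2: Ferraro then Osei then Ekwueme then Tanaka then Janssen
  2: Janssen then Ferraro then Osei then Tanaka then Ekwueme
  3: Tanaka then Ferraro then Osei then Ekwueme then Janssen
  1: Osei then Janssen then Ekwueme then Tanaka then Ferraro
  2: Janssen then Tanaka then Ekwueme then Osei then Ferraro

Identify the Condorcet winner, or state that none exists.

none

Pairwise majorities:
Tanaka vs Osei: Osei, 6–5.
Tanaka–Ferraro: Tanaka 6–5.
Tanaka vs Ekwueme: Tanaka wins 8–3.
Tanaka vs Janssen: Tanaka, 6–5.
Osei vs Ferraro: Ferraro wins 7–4.
Osei vs Ekwueme: Osei, 9–2.
Osei vs Janssen: Osei wins 7–4.
Ferraro–Ekwueme: Ferraro 8–3.
Ferraro vs Janssen: Ferraro, 6–5.
Ekwueme vs Janssen: Janssen, 6–5.
No nominee is unbeaten: Tanaka loses to Osei; Osei loses to Ferraro; Ferraro loses to Tanaka; Ekwueme loses to Tanaka; Janssen loses to Tanaka. In particular Tanaka > Ferraro > Osei > Tanaka is a majority cycle — no Condorcet winner exists.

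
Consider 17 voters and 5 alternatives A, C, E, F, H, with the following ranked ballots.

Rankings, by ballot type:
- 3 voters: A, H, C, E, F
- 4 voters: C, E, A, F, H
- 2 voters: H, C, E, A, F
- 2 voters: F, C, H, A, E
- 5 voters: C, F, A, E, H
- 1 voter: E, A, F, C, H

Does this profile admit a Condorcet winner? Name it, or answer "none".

C

Head-to-head results (17 voters):
A vs C: 4 to 13, C.
A vs E: A is ranked higher on 3+2+5 = 10 ballots, E on 7. A wins 10–7.
A vs F: A, 10–7.
A vs H: A wins 13–4.
C vs E: C, 16–1.
C vs F: C is ranked higher on 3+4+2+5 = 14 ballots, F on 3. C wins 14–3.
C vs H: C wins 12–5.
E vs F: E, 10–7.
E vs H: E, 10–7.
F vs H: F preferred on 4+2+5+1 = 12 ballots; F wins 12–5.
C beats each of A, E, F, H — C is the Condorcet winner.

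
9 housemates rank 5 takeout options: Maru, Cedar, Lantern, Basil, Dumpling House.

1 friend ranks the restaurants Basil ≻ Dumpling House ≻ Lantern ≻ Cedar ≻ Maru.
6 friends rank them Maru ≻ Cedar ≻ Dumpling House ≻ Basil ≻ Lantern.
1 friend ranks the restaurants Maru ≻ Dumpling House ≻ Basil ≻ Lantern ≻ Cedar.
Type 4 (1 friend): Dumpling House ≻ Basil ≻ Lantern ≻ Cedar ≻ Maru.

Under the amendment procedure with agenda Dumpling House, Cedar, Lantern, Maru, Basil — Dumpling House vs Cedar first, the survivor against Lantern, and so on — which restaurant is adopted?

Maru

Round 1: Dumpling House vs Cedar — 3–6, Cedar advances.
Round 2: Cedar vs Lantern — 6–3, Cedar advances.
Round 3: Cedar vs Maru — 2–7, Maru advances.
Round 4: Maru vs Basil — 7–2, Maru advances.
Maru survives the agenda.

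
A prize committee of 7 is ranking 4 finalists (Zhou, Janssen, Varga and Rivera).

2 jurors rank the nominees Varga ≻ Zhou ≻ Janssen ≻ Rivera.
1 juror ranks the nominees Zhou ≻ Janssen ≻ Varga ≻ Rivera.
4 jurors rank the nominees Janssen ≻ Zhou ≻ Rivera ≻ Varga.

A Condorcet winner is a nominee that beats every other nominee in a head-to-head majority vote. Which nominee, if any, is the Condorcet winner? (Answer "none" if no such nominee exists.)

Janssen

Head-to-head results (7 jurors):
Zhou vs Janssen: Janssen wins 4–3.
Zhou vs Varga: Zhou, 5–2.
Zhou vs Rivera: Zhou wins 7–0.
Janssen vs Varga: Janssen wins 5–2.
Janssen–Rivera: Janssen 7–0.
Varga–Rivera: Rivera 4–3.
Only Janssen has no losses; Janssen is the Condorcet winner.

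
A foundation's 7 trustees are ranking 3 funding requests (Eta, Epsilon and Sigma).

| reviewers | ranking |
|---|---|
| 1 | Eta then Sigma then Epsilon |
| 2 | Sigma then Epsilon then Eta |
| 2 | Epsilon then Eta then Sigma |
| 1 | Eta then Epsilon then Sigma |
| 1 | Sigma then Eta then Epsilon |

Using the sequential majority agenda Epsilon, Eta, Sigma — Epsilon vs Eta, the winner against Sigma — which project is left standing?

Round 1: Epsilon vs Eta — 4–3, Epsilon advances.
Round 2: Epsilon vs Sigma — 3–4, Sigma advances.
Sigma survives the agenda.

Sigma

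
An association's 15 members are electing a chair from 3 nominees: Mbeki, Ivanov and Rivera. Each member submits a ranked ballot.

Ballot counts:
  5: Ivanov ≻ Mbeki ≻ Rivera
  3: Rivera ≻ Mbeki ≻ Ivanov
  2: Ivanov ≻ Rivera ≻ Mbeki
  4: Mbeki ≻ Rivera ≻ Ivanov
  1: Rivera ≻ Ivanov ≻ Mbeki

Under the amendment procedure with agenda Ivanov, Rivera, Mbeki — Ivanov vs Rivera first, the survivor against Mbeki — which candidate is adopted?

Round 1: Ivanov vs Rivera — 7–8, Rivera advances.
Round 2: Rivera vs Mbeki — 6–9, Mbeki advances.
The agenda winner is Mbeki.

Mbeki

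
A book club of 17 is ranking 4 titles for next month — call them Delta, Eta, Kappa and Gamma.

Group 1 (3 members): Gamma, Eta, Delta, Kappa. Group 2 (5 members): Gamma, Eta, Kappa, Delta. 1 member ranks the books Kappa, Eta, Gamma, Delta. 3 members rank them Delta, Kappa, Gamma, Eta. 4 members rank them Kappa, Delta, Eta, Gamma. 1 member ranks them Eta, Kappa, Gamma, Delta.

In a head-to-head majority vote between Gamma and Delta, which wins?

Gamma

Ballots ranking Gamma above Delta: 3 + 5 + 1 + 1 = 10.
Ballots ranking Delta above Gamma: 17 − 10 = 7.
Gamma wins the head-to-head 10–7.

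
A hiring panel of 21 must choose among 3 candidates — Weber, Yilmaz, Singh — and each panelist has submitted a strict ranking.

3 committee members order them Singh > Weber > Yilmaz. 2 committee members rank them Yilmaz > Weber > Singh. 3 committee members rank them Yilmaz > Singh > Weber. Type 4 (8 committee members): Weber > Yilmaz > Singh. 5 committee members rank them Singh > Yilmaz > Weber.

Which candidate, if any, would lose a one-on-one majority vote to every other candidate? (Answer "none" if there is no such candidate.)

none

Pairwise majorities:
Weber–Yilmaz: Weber 11–10.
Weber vs Singh: Singh, 11–10.
Yilmaz vs Singh: Yilmaz wins 13–8.
No candidate is winless: Weber beats Yilmaz; Yilmaz beats Singh; Singh beats Weber. There is no Condorcet loser.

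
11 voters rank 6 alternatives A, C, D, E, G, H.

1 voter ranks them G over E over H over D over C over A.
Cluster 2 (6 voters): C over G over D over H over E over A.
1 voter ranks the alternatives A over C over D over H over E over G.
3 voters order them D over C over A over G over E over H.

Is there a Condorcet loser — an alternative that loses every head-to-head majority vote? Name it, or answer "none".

A

Pairwise majorities:
A vs C: 1 to 10, C.
A vs D: D, 10–1.
A vs E: E wins 7–4.
A–G: G 7–4.
A–H: H 7–4.
C vs D: C wins 7–4.
C vs E: 6+1+3 = 10 for C, 1 for E — C by 10–1.
C vs G: C is ranked higher on 6+1+3 = 10 ballots, G on 1. C wins 10–1.
C vs H: C wins 10–1.
D vs E: D preferred on 6+1+3 = 10 ballots; D wins 10–1.
D vs G: 1+3 = 4 for D, 7 for G — G by 7–4.
D vs H: D preferred on 6+1+3 = 10 ballots; D wins 10–1.
E–G: G 10–1.
E vs H: E is ranked higher on 1+3 = 4 ballots, H on 7. H wins 7–4.
G vs H: 10 to 1, G.
Only A has no wins; A is the Condorcet loser.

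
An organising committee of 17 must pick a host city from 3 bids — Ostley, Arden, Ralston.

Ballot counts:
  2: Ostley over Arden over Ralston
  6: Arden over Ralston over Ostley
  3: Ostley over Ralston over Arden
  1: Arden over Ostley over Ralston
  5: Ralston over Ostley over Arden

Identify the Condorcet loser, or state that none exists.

none

Head-to-head results (17 organisers):
Ostley vs Arden: Ostley is ranked higher on 2+3+5 = 10 ballots, Arden on 7. Ostley wins 10–7.
Ostley–Ralston: Ralston 11–6.
Arden vs Ralston: Arden wins 9–8.
No city is winless: Ostley beats Arden; Arden beats Ralston; Ralston beats Ostley. There is no Condorcet loser.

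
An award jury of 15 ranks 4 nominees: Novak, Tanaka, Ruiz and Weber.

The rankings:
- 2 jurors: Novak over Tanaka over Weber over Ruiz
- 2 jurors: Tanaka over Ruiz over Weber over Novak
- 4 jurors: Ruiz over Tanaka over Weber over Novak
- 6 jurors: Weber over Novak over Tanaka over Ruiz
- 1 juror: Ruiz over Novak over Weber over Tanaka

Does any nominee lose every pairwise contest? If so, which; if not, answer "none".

Ruiz

Pairwise majorities:
Novak vs Tanaka: 2+6+1 = 9 for Novak, 6 for Tanaka — Novak by 9–6.
Novak vs Ruiz: 2+6 = 8 for Novak, 7 for Ruiz — Novak by 8–7.
Novak–Weber: Weber 12–3.
Tanaka vs Ruiz: Tanaka, 10–5.
Tanaka vs Weber: Tanaka, 8–7.
Ruiz vs Weber: Weber, 8–7.
Only Ruiz has no wins; Ruiz is the Condorcet loser.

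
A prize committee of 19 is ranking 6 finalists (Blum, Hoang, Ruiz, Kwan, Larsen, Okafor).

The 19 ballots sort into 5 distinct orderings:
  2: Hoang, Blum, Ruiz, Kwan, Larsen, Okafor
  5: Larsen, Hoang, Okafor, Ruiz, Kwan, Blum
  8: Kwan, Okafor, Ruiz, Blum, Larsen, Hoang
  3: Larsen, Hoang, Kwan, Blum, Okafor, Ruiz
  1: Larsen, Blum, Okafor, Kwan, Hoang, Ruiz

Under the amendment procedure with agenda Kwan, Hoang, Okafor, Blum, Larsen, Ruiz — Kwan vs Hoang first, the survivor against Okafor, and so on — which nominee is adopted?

Round 1: Kwan vs Hoang — 9–10, Hoang advances.
Round 2: Hoang vs Okafor — 10–9, Hoang advances.
Round 3: Hoang vs Blum — 10–9, Hoang advances.
Round 4: Hoang vs Larsen — 2–17, Larsen advances.
Round 5: Larsen vs Ruiz — 9–10, Ruiz advances.
Ruiz survives the agenda.

Ruiz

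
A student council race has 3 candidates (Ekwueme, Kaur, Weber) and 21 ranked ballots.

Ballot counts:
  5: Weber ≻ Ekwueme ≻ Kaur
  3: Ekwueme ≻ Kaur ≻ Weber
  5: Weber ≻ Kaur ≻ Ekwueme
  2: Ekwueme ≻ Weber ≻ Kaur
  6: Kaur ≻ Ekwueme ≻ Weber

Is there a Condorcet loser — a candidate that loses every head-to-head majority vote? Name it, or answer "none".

Head-to-head results (21 voters):
Ekwueme vs Kaur: Ekwueme preferred on 5+3+2 = 10 ballots; Kaur wins 11–10.
Ekwueme vs Weber: Ekwueme is ranked higher on 3+2+6 = 11 ballots, Weber on 10. Ekwueme wins 11–10.
Kaur vs Weber: Weber wins 12–9.
No candidate is winless: Ekwueme beats Weber; Kaur beats Ekwueme; Weber beats Kaur. There is no Condorcet loser.

none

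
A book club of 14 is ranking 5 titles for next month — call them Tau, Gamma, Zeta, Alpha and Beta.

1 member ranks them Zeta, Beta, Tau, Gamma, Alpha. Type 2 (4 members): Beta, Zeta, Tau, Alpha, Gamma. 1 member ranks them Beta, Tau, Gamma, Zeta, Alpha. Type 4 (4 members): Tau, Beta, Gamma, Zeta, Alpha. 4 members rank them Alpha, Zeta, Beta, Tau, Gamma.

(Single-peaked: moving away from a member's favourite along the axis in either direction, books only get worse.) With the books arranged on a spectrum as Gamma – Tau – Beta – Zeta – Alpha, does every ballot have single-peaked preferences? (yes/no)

Axis positions: Gamma=1, Tau=2, Beta=3, Zeta=4, Alpha=5.
Type 1 (peak Zeta at position 4): ranking walks positions 4-3-2-1-5, expanding outward from the peak — single-peaked.
Type 2 (peak Beta at position 3): ranking walks positions 3-4-2-5-1, expanding outward from the peak — single-peaked.
Type 3 (peak Beta at position 3): ranking walks positions 3-2-1-4-5, expanding outward from the peak — single-peaked.
Type 4 (peak Tau at position 2): ranking walks positions 2-3-1-4-5, expanding outward from the peak — single-peaked.
Type 5 (peak Alpha at position 5): ranking walks positions 5-4-3-2-1, expanding outward from the peak — single-peaked.
Every ranking is single-peaked on this axis.

yes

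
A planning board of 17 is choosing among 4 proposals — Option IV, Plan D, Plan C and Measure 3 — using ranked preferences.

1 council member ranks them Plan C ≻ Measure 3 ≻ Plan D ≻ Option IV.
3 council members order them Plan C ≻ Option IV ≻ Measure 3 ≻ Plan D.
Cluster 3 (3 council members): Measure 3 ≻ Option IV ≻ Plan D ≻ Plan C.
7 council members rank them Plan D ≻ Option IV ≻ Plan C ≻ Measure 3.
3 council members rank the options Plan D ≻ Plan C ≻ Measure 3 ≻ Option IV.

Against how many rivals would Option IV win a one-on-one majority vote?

2

Option IV against each rival (17 council members):
Option IV vs Plan D: 3+3 = 6 for Option IV, 11 for Plan D — Plan D by 11–6.
Option IV vs Plan C: 3+7 = 10 for Option IV, 7 for Plan C — Option IV by 10–7.
Option IV vs Measure 3: Option IV is ranked higher on 3+7 = 10 ballots, Measure 3 on 7. Option IV wins 10–7.
Option IV beats Plan C, Measure 3; loses to Plan D — 2 pairwise wins.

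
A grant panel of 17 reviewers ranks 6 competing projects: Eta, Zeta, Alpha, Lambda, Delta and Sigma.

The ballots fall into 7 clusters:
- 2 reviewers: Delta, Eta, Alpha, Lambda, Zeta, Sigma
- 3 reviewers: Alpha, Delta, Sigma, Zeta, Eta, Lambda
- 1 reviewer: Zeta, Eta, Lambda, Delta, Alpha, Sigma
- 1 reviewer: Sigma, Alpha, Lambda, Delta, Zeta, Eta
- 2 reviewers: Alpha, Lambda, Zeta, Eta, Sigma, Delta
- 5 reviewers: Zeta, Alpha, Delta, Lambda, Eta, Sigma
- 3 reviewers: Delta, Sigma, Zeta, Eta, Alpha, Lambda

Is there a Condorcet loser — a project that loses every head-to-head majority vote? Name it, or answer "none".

Pairwise majorities:
Eta vs Zeta: Eta is ranked higher on 2 ballots, Zeta on 15. Zeta wins 15–2.
Eta–Alpha: Alpha 11–6.
Eta–Lambda: Eta 9–8.
Eta vs Delta: 1+2 = 3 for Eta, 14 for Delta — Delta by 14–3.
Eta vs Sigma: Eta preferred on 2+1+2+5 = 10 ballots; Eta wins 10–7.
Zeta vs Alpha: Zeta, 9–8.
Zeta vs Lambda: 12 to 5, Zeta.
Zeta–Delta: Delta 9–8.
Zeta vs Sigma: 2+1+2+5 = 10 for Zeta, 7 for Sigma — Zeta by 10–7.
Alpha vs Lambda: 16 to 1, Alpha.
Alpha vs Delta: Alpha wins 11–6.
Alpha–Sigma: Alpha 13–4.
Lambda vs Delta: Lambda preferred on 1+1+2 = 4 ballots; Delta wins 13–4.
Lambda vs Sigma: Lambda, 10–7.
Delta vs Sigma: Delta, 14–3.
Sigma is beaten in every head-to-head and is the Condorcet loser.

Sigma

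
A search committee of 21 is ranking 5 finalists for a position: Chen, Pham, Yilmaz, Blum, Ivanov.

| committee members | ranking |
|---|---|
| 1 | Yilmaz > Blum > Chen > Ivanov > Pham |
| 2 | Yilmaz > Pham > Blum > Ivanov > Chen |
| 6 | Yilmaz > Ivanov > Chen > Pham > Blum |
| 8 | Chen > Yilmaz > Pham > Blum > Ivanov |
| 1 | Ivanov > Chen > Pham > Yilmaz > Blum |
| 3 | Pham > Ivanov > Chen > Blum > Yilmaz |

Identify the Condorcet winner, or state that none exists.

none

Check each pair by majority over 21 ballots:
Chen vs Pham: Chen is ranked higher on 1+6+8+1 = 16 ballots, Pham on 5. Chen wins 16–5.
Chen vs Yilmaz: Chen preferred on 8+1+3 = 12 ballots; Chen wins 12–9.
Chen vs Blum: Chen preferred on 6+8+1+3 = 18 ballots; Chen wins 18–3.
Chen vs Ivanov: 1+8 = 9 for Chen, 12 for Ivanov — Ivanov by 12–9.
Pham vs Yilmaz: Pham is ranked higher on 1+3 = 4 ballots, Yilmaz on 17. Yilmaz wins 17–4.
Pham vs Blum: Pham is ranked higher on 2+6+8+1+3 = 20 ballots, Blum on 1. Pham wins 20–1.
Pham vs Ivanov: 2+8+3 = 13 for Pham, 8 for Ivanov — Pham by 13–8.
Yilmaz vs Blum: 1+2+6+8+1 = 18 for Yilmaz, 3 for Blum — Yilmaz by 18–3.
Yilmaz vs Ivanov: 1+2+6+8 = 17 for Yilmaz, 4 for Ivanov — Yilmaz by 17–4.
Blum vs Ivanov: 11 to 10, Blum.
No candidate is unbeaten: Chen loses to Ivanov; Pham loses to Chen; Yilmaz loses to Chen; Blum loses to Chen; Ivanov loses to Pham. In particular Chen beats Pham beats Ivanov beats Chen is a majority cycle — no Condorcet winner exists.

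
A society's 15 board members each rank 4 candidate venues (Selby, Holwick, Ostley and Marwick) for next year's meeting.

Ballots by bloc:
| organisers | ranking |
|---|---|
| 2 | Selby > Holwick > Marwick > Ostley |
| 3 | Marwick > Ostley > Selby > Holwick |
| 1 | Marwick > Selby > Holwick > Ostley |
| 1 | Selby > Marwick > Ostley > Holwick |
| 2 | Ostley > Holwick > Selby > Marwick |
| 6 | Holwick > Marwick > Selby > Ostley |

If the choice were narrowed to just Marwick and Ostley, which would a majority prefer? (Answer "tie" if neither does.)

Marwick

Ballots ranking Marwick above Ostley: 2 + 3 + 1 + 1 + 6 = 13.
Ballots ranking Ostley above Marwick: 15 − 13 = 2.
Marwick wins the head-to-head 13–2.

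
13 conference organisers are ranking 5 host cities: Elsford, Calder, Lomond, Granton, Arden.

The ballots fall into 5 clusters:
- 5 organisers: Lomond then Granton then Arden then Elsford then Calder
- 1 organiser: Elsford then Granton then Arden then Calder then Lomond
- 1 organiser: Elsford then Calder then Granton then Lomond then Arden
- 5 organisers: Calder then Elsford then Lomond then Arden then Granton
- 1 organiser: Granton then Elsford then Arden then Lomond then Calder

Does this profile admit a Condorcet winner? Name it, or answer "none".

Elsford

Head-to-head results (13 organisers):
Elsford vs Calder: 5+1+1+1 = 8 for Elsford, 5 for Calder — Elsford by 8–5.
Elsford vs Lomond: Elsford preferred on 1+1+5+1 = 8 ballots; Elsford wins 8–5.
Elsford vs Granton: 7 to 6, Elsford.
Elsford vs Arden: 1+1+5+1 = 8 for Elsford, 5 for Arden — Elsford by 8–5.
Calder vs Lomond: Calder is ranked higher on 1+1+5 = 7 ballots, Lomond on 6. Calder wins 7–6.
Calder vs Granton: 1+5 = 6 for Calder, 7 for Granton — Granton by 7–6.
Calder vs Arden: 1+5 = 6 for Calder, 7 for Arden — Arden by 7–6.
Lomond vs Granton: Lomond is ranked higher on 5+5 = 10 ballots, Granton on 3. Lomond wins 10–3.
Lomond vs Arden: Lomond is ranked higher on 5+1+5 = 11 ballots, Arden on 2. Lomond wins 11–2.
Granton vs Arden: Granton is ranked higher on 5+1+1+1 = 8 ballots, Arden on 5. Granton wins 8–5.
Elsford defeats every rival head-to-head and is the Condorcet winner.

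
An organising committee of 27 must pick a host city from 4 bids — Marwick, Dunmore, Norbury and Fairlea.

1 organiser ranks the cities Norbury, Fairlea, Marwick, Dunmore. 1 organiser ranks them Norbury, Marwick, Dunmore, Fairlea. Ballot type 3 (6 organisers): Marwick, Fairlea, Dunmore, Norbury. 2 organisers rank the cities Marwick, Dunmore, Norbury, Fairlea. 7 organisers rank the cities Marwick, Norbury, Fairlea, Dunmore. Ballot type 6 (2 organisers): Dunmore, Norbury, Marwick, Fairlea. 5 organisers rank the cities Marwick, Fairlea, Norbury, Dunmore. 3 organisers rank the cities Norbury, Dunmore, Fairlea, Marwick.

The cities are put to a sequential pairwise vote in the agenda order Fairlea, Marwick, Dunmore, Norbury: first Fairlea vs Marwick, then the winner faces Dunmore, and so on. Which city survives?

Marwick

Round 1: Fairlea vs Marwick — 4–23, Marwick advances.
Round 2: Marwick vs Dunmore — 22–5, Marwick advances.
Round 3: Marwick vs Norbury — 20–7, Marwick advances.
The agenda winner is Marwick.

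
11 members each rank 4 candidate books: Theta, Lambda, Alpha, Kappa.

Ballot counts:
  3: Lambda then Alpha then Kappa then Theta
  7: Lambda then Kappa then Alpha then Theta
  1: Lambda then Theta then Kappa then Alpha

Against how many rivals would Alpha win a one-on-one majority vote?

Alpha against each rival (11 members):
Alpha vs Theta: Alpha, 10–1.
Alpha vs Lambda: Alpha preferred on 0 ballots; Lambda wins 11–0.
Alpha vs Kappa: 3 to 8, Kappa.
Alpha beats Theta; loses to Lambda, Kappa — 1 pairwise win.

1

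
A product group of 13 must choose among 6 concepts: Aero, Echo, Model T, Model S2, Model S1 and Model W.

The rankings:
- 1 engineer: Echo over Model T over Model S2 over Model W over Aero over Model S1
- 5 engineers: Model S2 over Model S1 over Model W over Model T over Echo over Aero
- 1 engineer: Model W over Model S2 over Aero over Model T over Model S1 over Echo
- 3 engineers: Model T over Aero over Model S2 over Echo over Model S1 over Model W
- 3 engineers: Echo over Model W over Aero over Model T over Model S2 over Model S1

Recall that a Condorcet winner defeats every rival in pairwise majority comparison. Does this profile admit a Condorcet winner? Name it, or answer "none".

none

Head-to-head results (13 engineers):
Aero vs Echo: Echo, 9–4.
Aero–Model T: Model T 9–4.
Aero vs Model S2: Model S2, 7–6.
Aero vs Model S1: Aero, 8–5.
Aero–Model W: Model W 10–3.
Echo–Model T: Model T 9–4.
Echo vs Model S2: Model S2 wins 9–4.
Echo–Model S1: Echo 7–6.
Echo vs Model W: Echo wins 7–6.
Model T–Model S2: Model T 7–6.
Model T vs Model S1: Model T wins 8–5.
Model T vs Model W: Model W, 9–4.
Model S2–Model S1: Model S2 13–0.
Model S2 vs Model W: Model S2, 9–4.
Model S1 vs Model W: Model S1 wins 8–5.
Every design loses at least once (Aero loses to Echo; Echo loses to Model T; Model T loses to Model W; Model S2 loses to Model T; Model S1 loses to Aero; Model W loses to Echo). The majority relation contains the cycle Aero > Model S1 > Model W > Aero, so there is no Condorcet winner.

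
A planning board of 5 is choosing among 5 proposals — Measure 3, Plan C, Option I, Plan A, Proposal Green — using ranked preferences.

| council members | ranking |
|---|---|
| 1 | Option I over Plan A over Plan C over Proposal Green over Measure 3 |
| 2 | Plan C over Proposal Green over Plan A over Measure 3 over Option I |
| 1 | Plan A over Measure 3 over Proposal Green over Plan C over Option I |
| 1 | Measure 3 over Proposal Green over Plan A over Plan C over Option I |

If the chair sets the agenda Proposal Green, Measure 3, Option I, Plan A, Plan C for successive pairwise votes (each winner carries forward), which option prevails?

Round 1: Proposal Green vs Measure 3 — 3–2, Proposal Green advances.
Round 2: Proposal Green vs Option I — 4–1, Proposal Green advances.
Round 3: Proposal Green vs Plan A — 3–2, Proposal Green advances.
Round 4: Proposal Green vs Plan C — 2–3, Plan C advances.
Plan C survives the agenda.

Plan C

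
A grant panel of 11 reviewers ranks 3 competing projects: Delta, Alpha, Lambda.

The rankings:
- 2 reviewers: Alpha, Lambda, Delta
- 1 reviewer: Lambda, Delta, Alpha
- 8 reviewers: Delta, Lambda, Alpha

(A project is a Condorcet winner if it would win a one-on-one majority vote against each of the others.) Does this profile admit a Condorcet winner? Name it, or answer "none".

Delta

Head-to-head results (11 reviewers):
Delta vs Alpha: Delta wins 9–2.
Delta vs Lambda: Delta, 8–3.
Alpha vs Lambda: Lambda, 9–2.
Only Delta has no losses; Delta is the Condorcet winner.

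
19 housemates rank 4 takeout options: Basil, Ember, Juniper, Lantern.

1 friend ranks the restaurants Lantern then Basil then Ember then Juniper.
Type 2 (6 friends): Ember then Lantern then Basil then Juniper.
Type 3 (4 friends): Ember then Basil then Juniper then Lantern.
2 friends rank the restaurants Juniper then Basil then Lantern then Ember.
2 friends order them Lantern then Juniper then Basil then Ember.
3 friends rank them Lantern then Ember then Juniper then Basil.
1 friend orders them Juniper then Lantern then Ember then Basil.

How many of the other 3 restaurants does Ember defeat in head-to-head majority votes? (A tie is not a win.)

Ember against each rival (19 friends):
Ember vs Basil: Ember preferred on 6+4+3+1 = 14 ballots; Ember wins 14–5.
Ember vs Juniper: Ember is ranked higher on 1+6+4+3 = 14 ballots, Juniper on 5. Ember wins 14–5.
Ember–Lantern: Ember 10–9.
Ember beats Basil, Juniper, Lantern — 3 pairwise wins.

3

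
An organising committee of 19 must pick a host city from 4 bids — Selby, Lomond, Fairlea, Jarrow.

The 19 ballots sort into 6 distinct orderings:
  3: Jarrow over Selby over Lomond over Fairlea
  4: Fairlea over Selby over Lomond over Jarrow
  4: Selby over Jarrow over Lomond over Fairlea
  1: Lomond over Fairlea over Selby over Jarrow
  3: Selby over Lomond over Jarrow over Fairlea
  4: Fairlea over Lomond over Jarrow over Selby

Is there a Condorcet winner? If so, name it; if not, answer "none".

Pairwise majorities:
Selby vs Lomond: Selby wins 14–5.
Selby vs Fairlea: Selby, 10–9.
Selby–Jarrow: Selby 12–7.
Lomond–Fairlea: Lomond 11–8.
Lomond vs Jarrow: Lomond wins 12–7.
Fairlea vs Jarrow: Jarrow, 10–9.
Selby defeats every rival head-to-head and is the Condorcet winner.

Selby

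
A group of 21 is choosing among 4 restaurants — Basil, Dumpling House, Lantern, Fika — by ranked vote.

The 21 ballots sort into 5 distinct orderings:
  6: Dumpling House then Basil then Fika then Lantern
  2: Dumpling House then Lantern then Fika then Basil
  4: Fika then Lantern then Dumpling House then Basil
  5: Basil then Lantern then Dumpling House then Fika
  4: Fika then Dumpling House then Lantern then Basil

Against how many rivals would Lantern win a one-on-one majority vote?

Lantern against each rival (21 friends):
Lantern vs Basil: Basil wins 11–10.
Lantern vs Dumpling House: Dumpling House wins 12–9.
Lantern vs Fika: Lantern preferred on 2+5 = 7 ballots; Fika wins 14–7.
Lantern beats no one; loses to Basil, Dumpling House, Fika — 0 pairwise wins.

0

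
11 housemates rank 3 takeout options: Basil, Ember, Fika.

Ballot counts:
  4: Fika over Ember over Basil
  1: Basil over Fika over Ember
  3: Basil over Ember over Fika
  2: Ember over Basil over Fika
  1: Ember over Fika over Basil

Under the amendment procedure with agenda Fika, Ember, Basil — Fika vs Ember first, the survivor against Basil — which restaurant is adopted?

Ember

Round 1: Fika vs Ember — 5–6, Ember advances.
Round 2: Ember vs Basil — 7–4, Ember advances.
Ember survives the agenda.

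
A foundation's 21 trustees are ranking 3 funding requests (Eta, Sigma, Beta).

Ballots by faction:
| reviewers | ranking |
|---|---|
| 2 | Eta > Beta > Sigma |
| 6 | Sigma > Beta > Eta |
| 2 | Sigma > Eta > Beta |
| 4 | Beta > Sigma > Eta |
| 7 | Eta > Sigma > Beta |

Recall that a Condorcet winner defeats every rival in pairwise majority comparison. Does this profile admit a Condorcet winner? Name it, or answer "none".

Head-to-head results (21 reviewers):
Eta–Sigma: Sigma 12–9.
Eta vs Beta: Eta wins 11–10.
Sigma vs Beta: Sigma wins 15–6.
Sigma wins every pairwise contest, so Sigma is the Condorcet winner.

Sigma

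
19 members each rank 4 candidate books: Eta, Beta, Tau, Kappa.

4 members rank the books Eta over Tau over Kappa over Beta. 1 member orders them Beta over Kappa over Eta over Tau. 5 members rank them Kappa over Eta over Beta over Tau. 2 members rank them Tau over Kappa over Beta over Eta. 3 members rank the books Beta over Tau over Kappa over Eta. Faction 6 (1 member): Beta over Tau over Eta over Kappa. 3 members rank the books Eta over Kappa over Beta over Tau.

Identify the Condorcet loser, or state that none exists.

Head-to-head results (19 members):
Eta vs Beta: Eta wins 12–7.
Eta vs Tau: Eta wins 13–6.
Eta vs Kappa: 8 to 11, Kappa.
Beta vs Tau: Beta, 13–6.
Beta vs Kappa: 5 to 14, Kappa.
Tau–Kappa: Tau 10–9.
Every book wins at least one matchup (Eta beats Beta; Beta beats Tau; Tau beats Kappa; Kappa beats Eta), so there is no Condorcet loser.

none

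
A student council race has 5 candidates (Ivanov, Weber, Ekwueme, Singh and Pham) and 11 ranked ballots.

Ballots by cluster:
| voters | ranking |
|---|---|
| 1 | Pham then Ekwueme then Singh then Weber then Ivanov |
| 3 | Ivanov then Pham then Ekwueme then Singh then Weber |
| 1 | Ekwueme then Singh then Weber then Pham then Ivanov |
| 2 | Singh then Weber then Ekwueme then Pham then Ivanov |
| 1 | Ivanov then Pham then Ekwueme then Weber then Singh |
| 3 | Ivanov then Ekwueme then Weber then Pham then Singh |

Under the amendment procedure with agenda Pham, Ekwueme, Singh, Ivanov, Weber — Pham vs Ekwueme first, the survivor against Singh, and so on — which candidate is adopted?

Round 1: Pham vs Ekwueme — 5–6, Ekwueme advances.
Round 2: Ekwueme vs Singh — 9–2, Ekwueme advances.
Round 3: Ekwueme vs Ivanov — 4–7, Ivanov advances.
Round 4: Ivanov vs Weber — 7–4, Ivanov advances.
The agenda winner is Ivanov.

Ivanov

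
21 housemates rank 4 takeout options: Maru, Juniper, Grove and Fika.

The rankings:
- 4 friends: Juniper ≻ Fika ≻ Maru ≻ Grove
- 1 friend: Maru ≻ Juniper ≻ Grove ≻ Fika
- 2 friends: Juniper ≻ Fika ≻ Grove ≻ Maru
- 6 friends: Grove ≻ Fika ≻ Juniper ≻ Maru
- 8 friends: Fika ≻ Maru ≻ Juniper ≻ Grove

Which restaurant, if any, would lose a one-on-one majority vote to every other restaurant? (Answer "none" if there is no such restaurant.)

Head-to-head results (21 friends):
Maru vs Juniper: 1+8 = 9 for Maru, 12 for Juniper — Juniper by 12–9.
Maru vs Grove: Maru is ranked higher on 4+1+8 = 13 ballots, Grove on 8. Maru wins 13–8.
Maru vs Fika: 1 for Maru, 20 for Fika — Fika by 20–1.
Juniper vs Grove: 4+1+2+8 = 15 for Juniper, 6 for Grove — Juniper by 15–6.
Juniper vs Fika: Fika, 14–7.
Grove vs Fika: Fika, 14–7.
Grove is beaten in every head-to-head and is the Condorcet loser.

Grove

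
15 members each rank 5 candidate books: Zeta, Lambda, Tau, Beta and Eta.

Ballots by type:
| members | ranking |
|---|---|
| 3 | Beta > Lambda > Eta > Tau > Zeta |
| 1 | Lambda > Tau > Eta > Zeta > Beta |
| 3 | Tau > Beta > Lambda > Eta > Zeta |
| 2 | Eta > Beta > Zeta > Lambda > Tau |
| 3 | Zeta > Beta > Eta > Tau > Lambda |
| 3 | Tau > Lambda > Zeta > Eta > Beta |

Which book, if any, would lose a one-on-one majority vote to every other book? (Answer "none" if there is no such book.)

Pairwise majorities:
Zeta vs Lambda: 5 to 10, Lambda.
Zeta vs Tau: Tau wins 10–5.
Zeta–Beta: Beta 8–7.
Zeta vs Eta: Eta, 9–6.
Lambda vs Tau: Lambda is ranked higher on 3+1+2 = 6 ballots, Tau on 9. Tau wins 9–6.
Lambda vs Beta: 4 to 11, Beta.
Lambda vs Eta: 3+1+3+3 = 10 for Lambda, 5 for Eta — Lambda by 10–5.
Tau–Beta: Beta 8–7.
Tau vs Eta: 7 to 8, Eta.
Beta–Eta: Beta 9–6.
Zeta loses to every other book — it is the Condorcet loser.

Zeta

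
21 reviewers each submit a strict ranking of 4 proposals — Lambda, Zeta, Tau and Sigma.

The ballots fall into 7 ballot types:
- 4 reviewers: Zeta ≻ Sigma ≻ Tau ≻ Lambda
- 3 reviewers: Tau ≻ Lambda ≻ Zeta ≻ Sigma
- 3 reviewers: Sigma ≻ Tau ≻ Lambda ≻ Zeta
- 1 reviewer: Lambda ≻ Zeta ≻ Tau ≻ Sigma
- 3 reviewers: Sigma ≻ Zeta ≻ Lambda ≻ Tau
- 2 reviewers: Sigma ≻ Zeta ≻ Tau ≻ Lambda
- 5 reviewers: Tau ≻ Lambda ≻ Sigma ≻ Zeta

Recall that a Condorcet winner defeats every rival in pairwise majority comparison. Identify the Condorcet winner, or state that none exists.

Sigma

Check each pair by majority over 21 ballots:
Lambda vs Zeta: 3+3+1+5 = 12 for Lambda, 9 for Zeta — Lambda by 12–9.
Lambda vs Tau: Lambda preferred on 1+3 = 4 ballots; Tau wins 17–4.
Lambda vs Sigma: 3+1+5 = 9 for Lambda, 12 for Sigma — Sigma by 12–9.
Zeta vs Tau: 4+1+3+2 = 10 for Zeta, 11 for Tau — Tau by 11–10.
Zeta vs Sigma: Zeta preferred on 4+3+1 = 8 ballots; Sigma wins 13–8.
Tau vs Sigma: 9 to 12, Sigma.
Only Sigma has no losses; Sigma is the Condorcet winner.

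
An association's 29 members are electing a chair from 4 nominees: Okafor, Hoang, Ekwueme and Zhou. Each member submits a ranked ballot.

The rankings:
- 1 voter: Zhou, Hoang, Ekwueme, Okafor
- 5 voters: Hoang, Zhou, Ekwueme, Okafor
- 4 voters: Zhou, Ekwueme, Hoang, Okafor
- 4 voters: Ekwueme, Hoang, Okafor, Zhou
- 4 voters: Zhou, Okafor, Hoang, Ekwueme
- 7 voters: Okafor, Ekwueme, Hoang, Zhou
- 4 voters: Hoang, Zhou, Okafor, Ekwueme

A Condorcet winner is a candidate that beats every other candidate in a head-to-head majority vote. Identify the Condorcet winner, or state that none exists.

none

Pairwise majorities:
Okafor–Hoang: Hoang 18–11.
Okafor–Ekwueme: Okafor 15–14.
Okafor vs Zhou: Zhou wins 18–11.
Hoang vs Ekwueme: Ekwueme wins 15–14.
Hoang vs Zhou: Hoang wins 20–9.
Ekwueme vs Zhou: Zhou, 18–11.
Each candidate drops at least one matchup (Okafor loses to Hoang; Hoang loses to Ekwueme; Ekwueme loses to Okafor; Zhou loses to Hoang); the cycle Okafor → Ekwueme → Hoang → Okafor rules out a Condorcet winner.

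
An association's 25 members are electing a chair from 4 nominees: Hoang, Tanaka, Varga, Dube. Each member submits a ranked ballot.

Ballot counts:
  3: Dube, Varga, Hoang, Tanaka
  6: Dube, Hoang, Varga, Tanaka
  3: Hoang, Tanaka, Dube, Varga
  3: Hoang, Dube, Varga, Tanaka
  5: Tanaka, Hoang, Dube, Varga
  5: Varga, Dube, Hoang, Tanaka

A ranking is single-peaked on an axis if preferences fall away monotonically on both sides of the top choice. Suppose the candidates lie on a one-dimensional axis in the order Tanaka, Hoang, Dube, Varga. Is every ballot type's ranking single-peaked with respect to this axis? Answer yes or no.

yes

Axis positions: Tanaka=1, Hoang=2, Dube=3, Varga=4.
Ballot type 1 (peak Dube at position 3): ranking walks positions 3-4-2-1, expanding outward from the peak — single-peaked.
Ballot type 2 (peak Dube at position 3): ranking walks positions 3-2-4-1, expanding outward from the peak — single-peaked.
Ballot type 3 (peak Hoang at position 2): ranking walks positions 2-1-3-4, expanding outward from the peak — single-peaked.
Ballot type 4 (peak Hoang at position 2): ranking walks positions 2-3-4-1, expanding outward from the peak — single-peaked.
Ballot type 5 (peak Tanaka at position 1): ranking walks positions 1-2-3-4, expanding outward from the peak — single-peaked.
Ballot type 6 (peak Varga at position 4): ranking walks positions 4-3-2-1, expanding outward from the peak — single-peaked.
Every ranking is single-peaked on this axis.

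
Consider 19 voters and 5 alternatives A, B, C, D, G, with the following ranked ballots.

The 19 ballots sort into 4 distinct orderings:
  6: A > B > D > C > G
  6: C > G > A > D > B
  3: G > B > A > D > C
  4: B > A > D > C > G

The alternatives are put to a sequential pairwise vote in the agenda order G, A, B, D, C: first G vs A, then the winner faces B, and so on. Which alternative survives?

Round 1: G vs A — 9–10, A advances.
Round 2: A vs B — 12–7, A advances.
Round 3: A vs D — 19–0, A advances.
Round 4: A vs C — 13–6, A advances.
The agenda winner is A.

A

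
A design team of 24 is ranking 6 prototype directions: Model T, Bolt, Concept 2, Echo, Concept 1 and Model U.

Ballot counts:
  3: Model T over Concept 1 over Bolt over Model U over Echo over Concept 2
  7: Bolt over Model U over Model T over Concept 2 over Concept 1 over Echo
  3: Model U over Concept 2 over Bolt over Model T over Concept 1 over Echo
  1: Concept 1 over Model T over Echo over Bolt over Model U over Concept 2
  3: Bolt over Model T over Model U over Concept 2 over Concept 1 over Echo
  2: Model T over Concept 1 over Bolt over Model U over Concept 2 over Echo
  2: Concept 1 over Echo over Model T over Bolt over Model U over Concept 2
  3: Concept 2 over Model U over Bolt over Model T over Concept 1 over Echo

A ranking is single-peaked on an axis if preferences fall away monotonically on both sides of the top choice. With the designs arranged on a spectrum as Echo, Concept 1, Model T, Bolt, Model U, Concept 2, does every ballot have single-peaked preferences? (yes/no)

yes

Axis positions: Echo=1, Concept 1=2, Model T=3, Bolt=4, Model U=5, Concept 2=6.
Type 1 (peak Model T at position 3): ranking walks positions 3-2-4-5-1-6, expanding outward from the peak — single-peaked.
Type 2 (peak Bolt at position 4): ranking walks positions 4-5-3-6-2-1, expanding outward from the peak — single-peaked.
Type 3 (peak Model U at position 5): ranking walks positions 5-6-4-3-2-1, expanding outward from the peak — single-peaked.
Type 4 (peak Concept 1 at position 2): ranking walks positions 2-3-1-4-5-6, expanding outward from the peak — single-peaked.
Type 5 (peak Bolt at position 4): ranking walks positions 4-3-5-6-2-1, expanding outward from the peak — single-peaked.
Type 6 (peak Model T at position 3): ranking walks positions 3-2-4-5-6-1, expanding outward from the peak — single-peaked.
Type 7 (peak Concept 1 at position 2): ranking walks positions 2-1-3-4-5-6, expanding outward from the peak — single-peaked.
Type 8 (peak Concept 2 at position 6): ranking walks positions 6-5-4-3-2-1, expanding outward from the peak — single-peaked.
Every ranking is single-peaked on this axis.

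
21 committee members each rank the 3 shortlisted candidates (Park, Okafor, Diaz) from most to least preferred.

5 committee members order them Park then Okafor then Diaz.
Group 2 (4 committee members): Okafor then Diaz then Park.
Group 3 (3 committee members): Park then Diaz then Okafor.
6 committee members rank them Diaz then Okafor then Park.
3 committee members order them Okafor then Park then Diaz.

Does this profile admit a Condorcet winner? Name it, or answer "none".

Okafor

Pairwise majorities:
Park vs Okafor: Okafor, 13–8.
Park–Diaz: Park 11–10.
Okafor vs Diaz: Okafor wins 12–9.
Okafor beats each of Park, Diaz — Okafor is the Condorcet winner.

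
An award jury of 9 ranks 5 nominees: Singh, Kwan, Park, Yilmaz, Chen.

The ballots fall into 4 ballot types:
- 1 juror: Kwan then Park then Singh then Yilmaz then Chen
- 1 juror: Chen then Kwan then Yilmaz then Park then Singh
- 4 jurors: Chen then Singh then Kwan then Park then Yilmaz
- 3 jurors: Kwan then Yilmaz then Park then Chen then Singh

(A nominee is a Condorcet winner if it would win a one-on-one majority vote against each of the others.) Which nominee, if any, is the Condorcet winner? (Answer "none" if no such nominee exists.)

Chen

Pairwise majorities:
Singh vs Kwan: Kwan wins 5–4.
Singh vs Park: Park wins 5–4.
Singh vs Yilmaz: Singh, 5–4.
Singh vs Chen: Chen, 8–1.
Kwan vs Park: Kwan, 9–0.
Kwan vs Yilmaz: Kwan wins 9–0.
Kwan vs Chen: Chen, 5–4.
Park vs Yilmaz: Park, 5–4.
Park vs Chen: Chen wins 5–4.
Yilmaz vs Chen: Chen wins 5–4.
Chen defeats every rival head-to-head and is the Condorcet winner.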